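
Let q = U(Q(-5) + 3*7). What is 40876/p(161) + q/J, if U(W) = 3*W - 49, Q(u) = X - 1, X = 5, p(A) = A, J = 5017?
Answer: 205079078/807737 ≈ 253.89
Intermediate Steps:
Q(u) = 4 (Q(u) = 5 - 1 = 4)
U(W) = -49 + 3*W
q = 26 (q = -49 + 3*(4 + 3*7) = -49 + 3*(4 + 21) = -49 + 3*25 = -49 + 75 = 26)
40876/p(161) + q/J = 40876/161 + 26/5017 = 205079078/807737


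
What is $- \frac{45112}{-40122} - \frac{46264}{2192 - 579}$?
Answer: $- \frac{891719276}{32358393} \approx -27.558$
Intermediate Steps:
$- \frac{45112}{-40122} - \frac{46264}{2192 - 579} = \left(-45112\right) \left(- \frac{1}{40122}\right) - \frac{46264}{2192 - 579} = \frac{22556}{20061} - \frac{46264}{1613} = - \frac{891719276}{32358393}$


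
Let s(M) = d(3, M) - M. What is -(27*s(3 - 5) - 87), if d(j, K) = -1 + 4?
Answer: -48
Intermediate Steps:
d(j, K) = 3
s(M) = 3 - M
-(27*s(3 - 5) - 87) = -(27*(3 - (3 - 5)) - 87) = -(27*(3 - 1*(-2)) - 87) = -(27*(3 + 2) - 87) = -(27*5 - 87) = -(135 - 87) = -1*48 = -48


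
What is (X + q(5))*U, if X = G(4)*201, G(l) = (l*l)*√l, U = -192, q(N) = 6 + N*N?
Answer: -1240896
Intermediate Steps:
q(N) = 6 + N²
G(l) = l^(5/2) (G(l) = l²*√l = l^(5/2))
X = 6432 (X = 4^(5/2)*201 = 32*201 = 6432)
(X + q(5))*U = (6432 + (6 + 5²))*(-192) = (6432 + (6 + 25))*(-192) = (6432 + 31)*(-192) = 6463*(-192) = -1240896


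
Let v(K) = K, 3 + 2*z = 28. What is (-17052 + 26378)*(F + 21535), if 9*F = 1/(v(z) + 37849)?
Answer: 136870737781522/681507 ≈ 2.0084e+8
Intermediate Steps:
z = 25/2 (z = -3/2 + (½)*28 = -3/2 + 14 = 25/2 ≈ 12.500)
F = 2/681507 (F = 1/(9*(25/2 + 37849)) = 1/(9*(75723/2)) = (⅑)*(2/75723) = 2/681507 ≈ 2.9347e-6)
(-17052 + 26378)*(F + 21535) = (-17052 + 26378)*(2/681507 + 21535) = 9326*(14676253247/681507) = 136870737781522/681507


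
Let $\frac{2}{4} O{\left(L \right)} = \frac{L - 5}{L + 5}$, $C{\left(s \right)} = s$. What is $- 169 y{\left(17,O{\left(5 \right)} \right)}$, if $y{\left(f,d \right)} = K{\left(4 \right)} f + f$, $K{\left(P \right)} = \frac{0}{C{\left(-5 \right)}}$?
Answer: $-2873$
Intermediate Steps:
$O{\left(L \right)} = \frac{2 \left(-5 + L\right)}{5 + L}$ ($O{\left(L \right)} = 2 \frac{L - 5}{L + 5} = 2 \frac{-5 + L}{5 + L} = \frac{2 \left(-5 + L\right)}{5 + L}$)
$K{\left(P \right)} = 0$ ($K{\left(P \right)} = \frac{0}{-5} = 0 \left(- \frac{1}{5}\right) = 0$)
$y{\left(f,d \right)} = f$ ($y{\left(f,d \right)} = 0 f + f = 0 + f = f$)
$- 169 y{\left(17,O{\left(5 \right)} \right)} = \left(-169\right) 17 = -2873$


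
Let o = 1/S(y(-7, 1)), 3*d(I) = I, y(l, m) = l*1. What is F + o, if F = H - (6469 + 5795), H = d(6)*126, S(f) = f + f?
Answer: -168169/14 ≈ -12012.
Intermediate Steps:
y(l, m) = l
d(I) = I/3
S(f) = 2*f
H = 252 (H = ((⅓)*6)*126 = 2*126 = 252)
F = -12012 (F = 252 - (6469 + 5795) = 252 - 1*12264 = 252 - 12264 = -12012)
o = -1/14 (o = 1/(2*(-7)) = 1/(-14) = -1/14 ≈ -0.071429)
F + o = -12012 - 1/14 = -168169/14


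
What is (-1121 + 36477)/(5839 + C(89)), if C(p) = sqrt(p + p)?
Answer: 206443684/34093743 - 35356*sqrt(178)/34093743 ≈ 6.0413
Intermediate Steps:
C(p) = sqrt(2)*sqrt(p) (C(p) = sqrt(2*p) = sqrt(2)*sqrt(p))
(-1121 + 36477)/(5839 + C(89)) = (-1121 + 36477)/(5839 + sqrt(2)*sqrt(89)) = 35356/(5839 + sqrt(178))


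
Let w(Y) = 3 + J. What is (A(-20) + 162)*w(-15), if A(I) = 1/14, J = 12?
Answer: 34035/14 ≈ 2431.1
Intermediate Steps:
w(Y) = 15 (w(Y) = 3 + 12 = 15)
A(I) = 1/14
(A(-20) + 162)*w(-15) = (1/14 + 162)*15 = (2269/14)*15 = 34035/14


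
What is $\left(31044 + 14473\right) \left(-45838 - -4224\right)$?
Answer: $-1894144438$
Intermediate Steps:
$\left(31044 + 14473\right) \left(-45838 - -4224\right) = 45517 \left(-45838 + 4224\right) = 45517 \left(-41614\right) = -1894144438$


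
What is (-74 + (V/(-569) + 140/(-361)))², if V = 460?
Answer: 238578483512196/42192857281 ≈ 5654.5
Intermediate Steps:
(-74 + (V/(-569) + 140/(-361)))² = (-74 + (460/(-569) + 140/(-361)))² = (-74 + (460*(-1/569) + 140*(-1/361)))² = (-74 + (-460/569 - 140/361))² = (-74 - 245720/205409)² = (-15445986/205409)² = 238578483512196/42192857281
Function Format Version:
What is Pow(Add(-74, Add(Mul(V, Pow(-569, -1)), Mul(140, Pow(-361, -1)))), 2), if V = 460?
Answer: Rational(238578483512196, 42192857281) ≈ 5654.5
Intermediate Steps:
Pow(Add(-74, Add(Mul(V, Pow(-569, -1)), Mul(140, Pow(-361, -1)))), 2) = Pow(Add(-74, Add(Mul(460, Pow(-569, -1)), Mul(140, Pow(-361, -1)))), 2) = Pow(Add(-74, Add(Mul(460, Rational(-1, 569)), Mul(140, Rational(-1, 361)))), 2) = Pow(Add(-74, Add(Rational(-460, 569), Rational(-140, 361))), 2) = Pow(Add(-74, Rational(-245720, 205409)), 2) = Pow(Rational(-15445986, 205409), 2) = Rational(238578483512196, 42192857281)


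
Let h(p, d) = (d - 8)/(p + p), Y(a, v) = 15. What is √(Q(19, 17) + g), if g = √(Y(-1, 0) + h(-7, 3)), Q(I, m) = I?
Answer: √(3724 + 14*√3010)/14 ≈ 4.7874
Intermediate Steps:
h(p, d) = (-8 + d)/(2*p) (h(p, d) = (-8 + d)/((2*p)) = (-8 + d)*(1/(2*p)) = (-8 + d)/(2*p))
g = √3010/14 (g = √(15 + (½)*(-8 + 3)/(-7)) = √(15 + (½)*(-⅐)*(-5)) = √(15 + 5/14) = √(215/14) = √3010/14 ≈ 3.9188)
√(Q(19, 17) + g) = √(19 + √3010/14)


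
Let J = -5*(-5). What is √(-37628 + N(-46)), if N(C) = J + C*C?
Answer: 3*I*√3943 ≈ 188.38*I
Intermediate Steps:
J = 25
N(C) = 25 + C² (N(C) = 25 + C*C = 25 + C²)
√(-37628 + N(-46)) = √(-37628 + (25 + (-46)²)) = √(-37628 + (25 + 2116)) = √(-37628 + 2141) = √(-35487) = 3*I*√3943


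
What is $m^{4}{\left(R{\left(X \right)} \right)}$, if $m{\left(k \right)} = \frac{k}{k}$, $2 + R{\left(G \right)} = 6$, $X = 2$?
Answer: $1$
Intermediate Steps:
$R{\left(G \right)} = 4$ ($R{\left(G \right)} = -2 + 6 = 4$)
$m{\left(k \right)} = 1$
$m^{4}{\left(R{\left(X \right)} \right)} = 1^{4} = 1$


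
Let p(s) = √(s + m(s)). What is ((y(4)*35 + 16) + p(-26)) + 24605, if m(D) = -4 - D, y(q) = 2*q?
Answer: 24901 + 2*I ≈ 24901.0 + 2.0*I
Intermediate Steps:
p(s) = 2*I (p(s) = √(s + (-4 - s)) = √(-4) = 2*I)
((y(4)*35 + 16) + p(-26)) + 24605 = (((2*4)*35 + 16) + 2*I) + 24605 = ((8*35 + 16) + 2*I) + 24605 = ((280 + 16) + 2*I) + 24605 = (296 + 2*I) + 24605 = 24901 + 2*I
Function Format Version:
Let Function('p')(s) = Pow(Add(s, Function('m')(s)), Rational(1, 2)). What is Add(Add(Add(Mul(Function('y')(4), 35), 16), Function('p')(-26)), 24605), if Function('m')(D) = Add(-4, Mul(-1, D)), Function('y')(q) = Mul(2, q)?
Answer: Add(24901, Mul(2, I)) ≈ Add(24901., Mul(2.0000, I))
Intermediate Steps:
Function('p')(s) = Mul(2, I) (Function('p')(s) = Pow(Add(s, Add(-4, Mul(-1, s))), Rational(1, 2)) = Pow(-4, Rational(1, 2)) = Mul(2, I))
Add(Add(Add(Mul(Function('y')(4), 35), 16), Function('p')(-26)), 24605) = Add(Add(Add(Mul(Mul(2, 4), 35), 16), Mul(2, I)), 24605) = Add(Add(Add(Mul(8, 35), 16), Mul(2, I)), 24605) = Add(Add(Add(280, 16), Mul(2, I)), 24605) = Add(Add(296, Mul(2, I)), 24605) = Add(24901, Mul(2, I))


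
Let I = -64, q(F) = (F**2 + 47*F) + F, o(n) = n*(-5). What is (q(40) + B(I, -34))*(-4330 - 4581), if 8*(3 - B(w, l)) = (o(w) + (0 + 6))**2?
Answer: 173969453/2 ≈ 8.6985e+7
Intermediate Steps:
o(n) = -5*n
q(F) = F**2 + 48*F
B(w, l) = 3 - (6 - 5*w)**2/8 (B(w, l) = 3 - (-5*w + (0 + 6))**2/8 = 3 - (-5*w + 6)**2/8 = 3 - (6 - 5*w)**2/8)
(q(40) + B(I, -34))*(-4330 - 4581) = (40*(48 + 40) + (3 - (-6 + 5*(-64))**2/8))*(-4330 - 4581) = (40*88 + (3 - (-6 - 320)**2/8))*(-8911) = (3520 + (3 - 1/8*(-326)**2))*(-8911) = (3520 + (3 - 1/8*106276))*(-8911) = (3520 + (3 - 26569/2))*(-8911) = (3520 - 26563/2)*(-8911) = -19523/2*(-8911) = 173969453/2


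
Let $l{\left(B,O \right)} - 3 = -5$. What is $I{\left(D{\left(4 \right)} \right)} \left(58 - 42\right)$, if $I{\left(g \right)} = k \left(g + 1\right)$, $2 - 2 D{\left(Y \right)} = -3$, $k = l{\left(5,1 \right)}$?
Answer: $-112$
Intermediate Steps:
$l{\left(B,O \right)} = -2$ ($l{\left(B,O \right)} = 3 - 5 = -2$)
$k = -2$
$D{\left(Y \right)} = \frac{5}{2}$ ($D{\left(Y \right)} = 1 - - \frac{3}{2} = 1 + \frac{3}{2} = \frac{5}{2}$)
$I{\left(g \right)} = -2 - 2 g$ ($I{\left(g \right)} = - 2 \left(g + 1\right) = - 2 \left(1 + g\right) = -2 - 2 g$)
$I{\left(D{\left(4 \right)} \right)} \left(58 - 42\right) = \left(-2 - 5\right) \left(58 - 42\right) = \left(-2 - 5\right) 16 = \left(-7\right) 16 = -112$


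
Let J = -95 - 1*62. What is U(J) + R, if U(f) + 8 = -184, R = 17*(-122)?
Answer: -2266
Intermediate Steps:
R = -2074
J = -157 (J = -95 - 62 = -157)
U(f) = -192 (U(f) = -8 - 184 = -192)
U(J) + R = -192 - 2074 = -2266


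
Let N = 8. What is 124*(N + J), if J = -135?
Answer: -15748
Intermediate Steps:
124*(N + J) = 124*(8 - 135) = 124*(-127) = -15748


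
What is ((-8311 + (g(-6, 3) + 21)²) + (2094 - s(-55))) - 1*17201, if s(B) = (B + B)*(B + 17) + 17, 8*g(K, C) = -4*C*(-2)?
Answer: -27039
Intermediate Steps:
g(K, C) = C (g(K, C) = (-4*C*(-2))/8 = (8*C)/8 = C)
s(B) = 17 + 2*B*(17 + B) (s(B) = (2*B)*(17 + B) + 17 = 2*B*(17 + B) + 17 = 17 + 2*B*(17 + B))
((-8311 + (g(-6, 3) + 21)²) + (2094 - s(-55))) - 1*17201 = ((-8311 + (3 + 21)²) + (2094 - (17 + 2*(-55)² + 34*(-55)))) - 1*17201 = ((-8311 + 24²) + (2094 - (17 + 2*3025 - 1870))) - 17201 = ((-8311 + 576) + (2094 - (17 + 6050 - 1870))) - 17201 = (-7735 + (2094 - 1*4197)) - 17201 = (-7735 + (2094 - 4197)) - 17201 = (-7735 - 2103) - 17201 = -9838 - 17201 = -27039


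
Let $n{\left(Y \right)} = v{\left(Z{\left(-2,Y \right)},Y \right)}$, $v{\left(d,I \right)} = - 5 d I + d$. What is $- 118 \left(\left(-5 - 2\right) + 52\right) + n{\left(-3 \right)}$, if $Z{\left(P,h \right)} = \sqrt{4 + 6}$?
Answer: $-5310 + 16 \sqrt{10} \approx -5259.4$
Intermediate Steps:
$Z{\left(P,h \right)} = \sqrt{10}$
$v{\left(d,I \right)} = d - 5 I d$ ($v{\left(d,I \right)} = - 5 I d + d = d - 5 I d$)
$n{\left(Y \right)} = \sqrt{10} \left(1 - 5 Y\right)$
$- 118 \left(\left(-5 - 2\right) + 52\right) + n{\left(-3 \right)} = - 118 \left(\left(-5 - 2\right) + 52\right) + \sqrt{10} \left(1 - -15\right) = - 118 \left(-7 + 52\right) + \sqrt{10} \left(1 + 15\right) = \left(-118\right) 45 + \sqrt{10} \cdot 16 = -5310 + 16 \sqrt{10}$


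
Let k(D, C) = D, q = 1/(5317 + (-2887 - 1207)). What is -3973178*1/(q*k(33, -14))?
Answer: -441745154/3 ≈ -1.4725e+8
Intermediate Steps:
q = 1/1223 (q = 1/(5317 - 4094) = 1/1223 ≈ 0.00081766)
-3973178*1/(q*k(33, -14)) = -3973178/(33*(1/1223)) = -3973178/33/1223 = -3973178*1223/33 = -441745154/3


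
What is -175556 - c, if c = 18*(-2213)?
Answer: -135722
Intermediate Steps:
c = -39834
-175556 - c = -175556 - 1*(-39834) = -175556 + 39834 = -135722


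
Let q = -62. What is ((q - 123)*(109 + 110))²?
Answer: 1641465225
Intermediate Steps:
((q - 123)*(109 + 110))² = ((-62 - 123)*(109 + 110))² = (-185*219)² = (-40515)² = 1641465225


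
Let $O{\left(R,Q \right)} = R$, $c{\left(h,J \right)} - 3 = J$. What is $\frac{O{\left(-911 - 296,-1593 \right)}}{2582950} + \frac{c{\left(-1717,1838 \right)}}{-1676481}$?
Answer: $- \frac{6778723517}{4330266598950} \approx -0.0015654$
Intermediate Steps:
$c{\left(h,J \right)} = 3 + J$
$\frac{O{\left(-911 - 296,-1593 \right)}}{2582950} + \frac{c{\left(-1717,1838 \right)}}{-1676481} = \frac{-911 - 296}{2582950} + \frac{3 + 1838}{-1676481} = \left(-911 - 296\right) \frac{1}{2582950} + 1841 \left(- \frac{1}{1676481}\right) = \left(-1207\right) \frac{1}{2582950} - \frac{1841}{1676481} = - \frac{1207}{2582950} - \frac{1841}{1676481} = - \frac{6778723517}{4330266598950}$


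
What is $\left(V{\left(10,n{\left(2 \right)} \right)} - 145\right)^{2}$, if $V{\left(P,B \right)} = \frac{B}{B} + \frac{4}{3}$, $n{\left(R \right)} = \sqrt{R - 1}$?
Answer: $\frac{183184}{9} \approx 20354.0$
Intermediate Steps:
$n{\left(R \right)} = \sqrt{-1 + R}$
$V{\left(P,B \right)} = \frac{7}{3}$ ($V{\left(P,B \right)} = 1 + 4 \cdot \frac{1}{3} = 1 + \frac{4}{3} = \frac{7}{3}$)
$\left(V{\left(10,n{\left(2 \right)} \right)} - 145\right)^{2} = \left(\frac{7}{3} - 145\right)^{2} = \left(- \frac{428}{3}\right)^{2} = \frac{183184}{9}$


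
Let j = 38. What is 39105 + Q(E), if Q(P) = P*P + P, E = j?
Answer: 40587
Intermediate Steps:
E = 38
Q(P) = P + P² (Q(P) = P² + P = P + P²)
39105 + Q(E) = 39105 + 38*(1 + 38) = 39105 + 38*39 = 39105 + 1482 = 40587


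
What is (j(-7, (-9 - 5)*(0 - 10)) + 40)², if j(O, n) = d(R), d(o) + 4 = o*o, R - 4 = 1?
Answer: 3721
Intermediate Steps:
R = 5 (R = 4 + 1 = 5)
d(o) = -4 + o² (d(o) = -4 + o*o = -4 + o²)
j(O, n) = 21 (j(O, n) = -4 + 5² = -4 + 25 = 21)
(j(-7, (-9 - 5)*(0 - 10)) + 40)² = (21 + 40)² = 61² = 3721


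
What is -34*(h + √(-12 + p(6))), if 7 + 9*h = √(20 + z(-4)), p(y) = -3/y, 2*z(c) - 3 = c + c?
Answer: 238/9 - 17*√70/9 - 85*I*√2 ≈ 10.641 - 120.21*I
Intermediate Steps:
z(c) = 3/2 + c (z(c) = 3/2 + (c + c)/2 = 3/2 + (2*c)/2 = 3/2 + c)
h = -7/9 + √70/18 (h = -7/9 + √(20 + (3/2 - 4))/9 = -7/9 + √(20 - 5/2)/9 = -7/9 + √(35/2)/9 = -7/9 + (√70/2)/9 = -7/9 + √70/18 ≈ -0.31297)
-34*(h + √(-12 + p(6))) = -34*((-7/9 + √70/18) + √(-12 - 3/6)) = -34*((-7/9 + √70/18) + √(-12 - 3*⅙)) = -34*((-7/9 + √70/18) + √(-12 - ½)) = -34*((-7/9 + √70/18) + √(-25/2)) = -34*((-7/9 + √70/18) + 5*I*√2/2) = -34*(-7/9 + √70/18 + 5*I*√2/2) = 238/9 - 17*√70/9 - 85*I*√2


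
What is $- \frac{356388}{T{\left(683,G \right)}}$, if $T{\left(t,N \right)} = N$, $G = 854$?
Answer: $- \frac{178194}{427} \approx -417.32$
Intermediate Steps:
$- \frac{356388}{T{\left(683,G \right)}} = - \frac{356388}{854} = \left(-356388\right) \frac{1}{854} = - \frac{178194}{427}$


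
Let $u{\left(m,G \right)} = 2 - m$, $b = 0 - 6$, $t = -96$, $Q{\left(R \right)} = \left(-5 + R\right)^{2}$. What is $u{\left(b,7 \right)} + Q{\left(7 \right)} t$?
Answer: $-376$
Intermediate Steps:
$b = -6$
$u{\left(b,7 \right)} + Q{\left(7 \right)} t = \left(2 - -6\right) + \left(-5 + 7\right)^{2} \left(-96\right) = \left(2 + 6\right) + 2^{2} \left(-96\right) = 8 + 4 \left(-96\right) = 8 - 384 = -376$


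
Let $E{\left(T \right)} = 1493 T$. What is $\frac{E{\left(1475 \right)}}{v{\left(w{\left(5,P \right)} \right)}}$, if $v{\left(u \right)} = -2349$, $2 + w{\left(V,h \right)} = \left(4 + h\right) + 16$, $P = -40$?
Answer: $- \frac{2202175}{2349} \approx -937.49$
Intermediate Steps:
$w{\left(V,h \right)} = 18 + h$ ($w{\left(V,h \right)} = -2 + \left(\left(4 + h\right) + 16\right) = -2 + \left(20 + h\right) = 18 + h$)
$\frac{E{\left(1475 \right)}}{v{\left(w{\left(5,P \right)} \right)}} = \frac{1493 \cdot 1475}{-2349} = 2202175 \left(- \frac{1}{2349}\right) = - \frac{2202175}{2349}$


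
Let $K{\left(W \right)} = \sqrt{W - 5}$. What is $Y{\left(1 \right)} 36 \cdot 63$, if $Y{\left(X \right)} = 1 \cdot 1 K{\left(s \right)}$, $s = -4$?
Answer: $6804 i \approx 6804.0 i$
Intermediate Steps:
$K{\left(W \right)} = \sqrt{-5 + W}$
$Y{\left(X \right)} = 3 i$ ($Y{\left(X \right)} = 1 \cdot 1 \sqrt{-5 - 4} = 1 \sqrt{-9} = 1 \cdot 3 i = 3 i$)
$Y{\left(1 \right)} 36 \cdot 63 = 3 i 36 \cdot 63 = 108 i 63 = 6804 i$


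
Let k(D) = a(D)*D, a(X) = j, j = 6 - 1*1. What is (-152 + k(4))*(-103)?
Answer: 13596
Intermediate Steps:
j = 5 (j = 6 - 1 = 5)
a(X) = 5
k(D) = 5*D
(-152 + k(4))*(-103) = (-152 + 5*4)*(-103) = (-152 + 20)*(-103) = -132*(-103) = 13596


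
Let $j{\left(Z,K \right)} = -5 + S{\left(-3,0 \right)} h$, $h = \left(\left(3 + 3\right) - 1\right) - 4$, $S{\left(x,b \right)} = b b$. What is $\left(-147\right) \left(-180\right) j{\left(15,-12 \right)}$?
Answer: $-132300$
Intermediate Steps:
$S{\left(x,b \right)} = b^{2}$
$h = 1$ ($h = \left(6 - 1\right) - 4 = 5 - 4 = 1$)
$j{\left(Z,K \right)} = -5$ ($j{\left(Z,K \right)} = -5 + 0^{2} \cdot 1 = -5 + 0 \cdot 1 = -5 + 0 = -5$)
$\left(-147\right) \left(-180\right) j{\left(15,-12 \right)} = \left(-147\right) \left(-180\right) \left(-5\right) = 26460 \left(-5\right) = -132300$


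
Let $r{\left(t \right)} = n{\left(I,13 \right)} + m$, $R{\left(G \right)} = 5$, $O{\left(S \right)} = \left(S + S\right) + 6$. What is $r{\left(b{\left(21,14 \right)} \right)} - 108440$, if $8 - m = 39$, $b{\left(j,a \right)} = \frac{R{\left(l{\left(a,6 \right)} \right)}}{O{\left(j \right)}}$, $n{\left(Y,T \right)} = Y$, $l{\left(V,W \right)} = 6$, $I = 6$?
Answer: $-108465$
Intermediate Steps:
$O{\left(S \right)} = 6 + 2 S$ ($O{\left(S \right)} = 2 S + 6 = 6 + 2 S$)
$b{\left(j,a \right)} = \frac{5}{6 + 2 j}$
$m = -31$ ($m = 8 - 39 = -31$)
$r{\left(t \right)} = -25$ ($r{\left(t \right)} = 6 - 31 = -25$)
$r{\left(b{\left(21,14 \right)} \right)} - 108440 = -25 - 108440 = -108465$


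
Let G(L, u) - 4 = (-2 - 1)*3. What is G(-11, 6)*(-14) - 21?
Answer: 49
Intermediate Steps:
G(L, u) = -5 (G(L, u) = 4 + (-2 - 1)*3 = 4 - 3*3 = 4 - 9 = -5)
G(-11, 6)*(-14) - 21 = -5*(-14) - 21 = 70 - 21 = 49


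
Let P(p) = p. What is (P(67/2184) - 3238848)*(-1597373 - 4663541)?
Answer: 22143738265742005/1092 ≈ 2.0278e+13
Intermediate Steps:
(P(67/2184) - 3238848)*(-1597373 - 4663541) = (67/2184 - 3238848)*(-1597373 - 4663541) = (67*(1/2184) - 3238848)*(-6260914) = (67/2184 - 3238848)*(-6260914) = -7073643965/2184*(-6260914) = 22143738265742005/1092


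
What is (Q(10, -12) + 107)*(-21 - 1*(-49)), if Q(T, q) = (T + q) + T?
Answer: 3220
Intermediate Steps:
Q(T, q) = q + 2*T
(Q(10, -12) + 107)*(-21 - 1*(-49)) = ((-12 + 2*10) + 107)*(-21 - 1*(-49)) = ((-12 + 20) + 107)*(-21 + 49) = (8 + 107)*28 = 115*28 = 3220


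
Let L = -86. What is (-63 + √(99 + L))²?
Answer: (63 - √13)² ≈ 3527.7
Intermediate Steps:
(-63 + √(99 + L))² = (-63 + √(99 - 86))² = (-63 + √13)²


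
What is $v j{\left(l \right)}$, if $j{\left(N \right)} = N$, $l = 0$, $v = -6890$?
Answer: $0$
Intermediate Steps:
$v j{\left(l \right)} = \left(-6890\right) 0 = 0$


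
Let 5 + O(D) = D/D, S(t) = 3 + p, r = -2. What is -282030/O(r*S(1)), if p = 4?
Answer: 141015/2 ≈ 70508.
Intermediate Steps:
S(t) = 7 (S(t) = 3 + 4 = 7)
O(D) = -4 (O(D) = -5 + D/D = -5 + 1 = -4)
-282030/O(r*S(1)) = -282030/(-4) = -282030*(-1/4) = 141015/2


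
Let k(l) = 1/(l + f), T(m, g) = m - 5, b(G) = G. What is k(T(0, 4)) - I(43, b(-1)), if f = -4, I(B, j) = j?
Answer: 8/9 ≈ 0.88889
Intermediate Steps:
T(m, g) = -5 + m
k(l) = 1/(-4 + l) (k(l) = 1/(l - 4) = 1/(-4 + l))
k(T(0, 4)) - I(43, b(-1)) = 1/(-4 + (-5 + 0)) - 1*(-1) = 1/(-4 - 5) + 1 = 1/(-9) + 1 = -1/9 + 1 = 8/9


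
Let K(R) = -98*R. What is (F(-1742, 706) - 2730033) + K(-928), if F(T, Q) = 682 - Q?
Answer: -2639113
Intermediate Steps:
(F(-1742, 706) - 2730033) + K(-928) = ((682 - 1*706) - 2730033) - 98*(-928) = ((682 - 706) - 2730033) + 90944 = (-24 - 2730033) + 90944 = -2730057 + 90944 = -2639113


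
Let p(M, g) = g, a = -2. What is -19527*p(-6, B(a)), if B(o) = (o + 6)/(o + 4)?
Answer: -39054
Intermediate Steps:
B(o) = (6 + o)/(4 + o)
-19527*p(-6, B(a)) = -19527*(6 - 2)/(4 - 2) = -19527*4/2 = -19527*2 = -39054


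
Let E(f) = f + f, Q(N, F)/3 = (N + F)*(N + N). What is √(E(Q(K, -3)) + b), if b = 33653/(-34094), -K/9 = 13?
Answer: √195840145483898/34094 ≈ 410.46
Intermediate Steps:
K = -117 (K = -9*13 = -117)
b = -33653/34094 (b = 33653*(-1/34094) = -33653/34094 ≈ -0.98707)
Q(N, F) = 6*N*(F + N) (Q(N, F) = 3*((N + F)*(N + N)) = 3*((F + N)*(2*N)) = 3*(2*N*(F + N)) = 6*N*(F + N))
E(f) = 2*f
√(E(Q(K, -3)) + b) = √(2*(6*(-117)*(-3 - 117)) - 33653/34094) = √(2*(6*(-117)*(-120)) - 33653/34094) = √(2*84240 - 33653/34094) = √(168480 - 33653/34094) = √(5744123467/34094) = √195840145483898/34094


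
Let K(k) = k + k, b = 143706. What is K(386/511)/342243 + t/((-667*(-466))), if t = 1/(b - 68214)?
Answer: 2012758482389/455958846898559928 ≈ 4.4143e-6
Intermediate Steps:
t = 1/75492 (t = 1/(143706 - 68214) = 1/75492 ≈ 1.3246e-5)
K(k) = 2*k
K(386/511)/342243 + t/((-667*(-466))) = (2*(386/511))/342243 + 1/(75492*((-667*(-466)))) = (2*(386*(1/511)))*(1/342243) + (1/75492)/310822 = (2*(386/511))*(1/342243) + (1/75492)*(1/310822) = (772/511)*(1/342243) + 1/23464574424 = 772/174886173 + 1/23464574424 = 2012758482389/455958846898559928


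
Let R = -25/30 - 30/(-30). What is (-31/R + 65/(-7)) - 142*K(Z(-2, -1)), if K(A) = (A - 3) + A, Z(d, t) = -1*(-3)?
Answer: -4349/7 ≈ -621.29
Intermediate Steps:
Z(d, t) = 3
R = 1/6 (R = -25*1/30 - 30*(-1/30) = -5/6 + 1 = 1/6 ≈ 0.16667)
K(A) = -3 + 2*A (K(A) = (-3 + A) + A = -3 + 2*A)
(-31/R + 65/(-7)) - 142*K(Z(-2, -1)) = (-31/1/6 + 65/(-7)) - 142*(-3 + 2*3) = (-31*6 + 65*(-1/7)) - 142*(-3 + 6) = (-186 - 65/7) - 142*3 = -1367/7 - 426 = -4349/7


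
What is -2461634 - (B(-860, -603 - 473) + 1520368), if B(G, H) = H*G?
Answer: -4907362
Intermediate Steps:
B(G, H) = G*H
-2461634 - (B(-860, -603 - 473) + 1520368) = -2461634 - (-860*(-603 - 473) + 1520368) = -2461634 - (-860*(-1076) + 1520368) = -2461634 - (925360 + 1520368) = -2461634 - 1*2445728 = -2461634 - 2445728 = -4907362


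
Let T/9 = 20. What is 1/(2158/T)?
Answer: 90/1079 ≈ 0.083411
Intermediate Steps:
T = 180 (T = 9*20 = 180)
1/(2158/T) = 1/(2158/180) = 1/(2158*(1/180)) = 1/(1079/90) = 90/1079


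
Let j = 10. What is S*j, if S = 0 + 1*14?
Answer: 140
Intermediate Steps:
S = 14 (S = 0 + 14 = 14)
S*j = 14*10 = 140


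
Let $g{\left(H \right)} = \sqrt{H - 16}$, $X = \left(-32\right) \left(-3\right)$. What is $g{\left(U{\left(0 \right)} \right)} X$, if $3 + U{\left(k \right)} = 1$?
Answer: $288 i \sqrt{2} \approx 407.29 i$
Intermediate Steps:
$U{\left(k \right)} = -2$ ($U{\left(k \right)} = -3 + 1 = -2$)
$X = 96$
$g{\left(H \right)} = \sqrt{-16 + H}$
$g{\left(U{\left(0 \right)} \right)} X = \sqrt{-16 - 2} \cdot 96 = \sqrt{-18} \cdot 96 = 3 i \sqrt{2} \cdot 96 = 288 i \sqrt{2}$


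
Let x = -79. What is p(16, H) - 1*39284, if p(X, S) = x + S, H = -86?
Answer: -39449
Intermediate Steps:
p(X, S) = -79 + S
p(16, H) - 1*39284 = (-79 - 86) - 1*39284 = -165 - 39284 = -39449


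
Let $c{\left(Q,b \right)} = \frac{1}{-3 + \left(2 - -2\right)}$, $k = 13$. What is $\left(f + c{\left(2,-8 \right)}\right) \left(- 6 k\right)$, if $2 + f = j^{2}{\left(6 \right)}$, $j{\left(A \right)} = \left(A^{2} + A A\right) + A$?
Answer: $-474474$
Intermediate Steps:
$c{\left(Q,b \right)} = 1$ ($c{\left(Q,b \right)} = \frac{1}{-3 + \left(2 + 2\right)} = \frac{1}{-3 + 4} = 1^{-1} = 1$)
$j{\left(A \right)} = A + 2 A^{2}$ ($j{\left(A \right)} = \left(A^{2} + A^{2}\right) + A = 2 A^{2} + A = A + 2 A^{2}$)
$f = 6082$ ($f = -2 + \left(6 \left(1 + 2 \cdot 6\right)\right)^{2} = -2 + \left(6 \left(1 + 12\right)\right)^{2} = -2 + \left(6 \cdot 13\right)^{2} = -2 + 78^{2} = -2 + 6084 = 6082$)
$\left(f + c{\left(2,-8 \right)}\right) \left(- 6 k\right) = \left(6082 + 1\right) \left(\left(-6\right) 13\right) = 6083 \left(-78\right) = -474474$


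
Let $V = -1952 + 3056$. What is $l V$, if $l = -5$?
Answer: $-5520$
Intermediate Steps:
$V = 1104$
$l V = \left(-5\right) 1104 = -5520$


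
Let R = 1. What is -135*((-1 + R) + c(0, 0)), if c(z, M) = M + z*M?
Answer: 0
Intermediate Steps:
c(z, M) = M + M*z
-135*((-1 + R) + c(0, 0)) = -135*((-1 + 1) + 0*(1 + 0)) = -135*(0 + 0*1) = -135*(0 + 0) = -135*0 = 0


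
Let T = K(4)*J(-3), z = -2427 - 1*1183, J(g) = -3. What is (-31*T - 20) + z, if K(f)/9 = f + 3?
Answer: 2229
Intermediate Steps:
K(f) = 27 + 9*f (K(f) = 9*(f + 3) = 9*(3 + f) = 27 + 9*f)
z = -3610 (z = -2427 - 1183 = -3610)
T = -189 (T = (27 + 9*4)*(-3) = (27 + 36)*(-3) = 63*(-3) = -189)
(-31*T - 20) + z = (-31*(-189) - 20) - 3610 = (5859 - 20) - 3610 = 5839 - 3610 = 2229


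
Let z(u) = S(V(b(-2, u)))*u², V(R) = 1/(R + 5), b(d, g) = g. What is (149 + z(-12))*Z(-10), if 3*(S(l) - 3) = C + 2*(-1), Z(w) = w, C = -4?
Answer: -2930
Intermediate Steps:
V(R) = 1/(5 + R)
S(l) = 1 (S(l) = 3 + (-4 + 2*(-1))/3 = 3 + (-4 - 2)/3 = 3 + (⅓)*(-6) = 3 - 2 = 1)
z(u) = u² (z(u) = 1*u² = u²)
(149 + z(-12))*Z(-10) = (149 + (-12)²)*(-10) = (149 + 144)*(-10) = 293*(-10) = -2930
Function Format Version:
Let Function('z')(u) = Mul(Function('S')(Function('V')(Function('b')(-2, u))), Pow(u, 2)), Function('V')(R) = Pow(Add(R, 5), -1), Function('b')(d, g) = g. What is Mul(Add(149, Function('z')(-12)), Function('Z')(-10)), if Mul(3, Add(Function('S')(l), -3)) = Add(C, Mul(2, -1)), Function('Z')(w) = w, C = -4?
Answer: -2930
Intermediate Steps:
Function('V')(R) = Pow(Add(5, R), -1)
Function('S')(l) = 1 (Function('S')(l) = Add(3, Mul(Rational(1, 3), Add(-4, Mul(2, -1)))) = Add(3, Mul(Rational(1, 3), Add(-4, -2))) = Add(3, Mul(Rational(1, 3), -6)) = Add(3, -2) = 1)
Function('z')(u) = Pow(u, 2) (Function('z')(u) = Mul(1, Pow(u, 2)) = Pow(u, 2))
Mul(Add(149, Function('z')(-12)), Function('Z')(-10)) = Mul(Add(149, Pow(-12, 2)), -10) = Mul(Add(149, 144), -10) = Mul(293, -10) = -2930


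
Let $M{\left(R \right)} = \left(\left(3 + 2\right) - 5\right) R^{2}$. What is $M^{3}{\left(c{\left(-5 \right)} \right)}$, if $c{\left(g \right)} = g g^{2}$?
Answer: $0$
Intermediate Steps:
$c{\left(g \right)} = g^{3}$
$M{\left(R \right)} = 0$ ($M{\left(R \right)} = \left(5 - 5\right) R^{2} = 0 R^{2} = 0$)
$M^{3}{\left(c{\left(-5 \right)} \right)} = 0^{3} = 0$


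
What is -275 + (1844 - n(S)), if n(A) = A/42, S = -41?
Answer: 65939/42 ≈ 1570.0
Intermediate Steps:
n(A) = A/42 (n(A) = A*(1/42) = A/42)
-275 + (1844 - n(S)) = -275 + (1844 - (-41)/42) = -275 + (1844 - 1*(-41/42)) = -275 + (1844 + 41/42) = -275 + 77489/42 = 65939/42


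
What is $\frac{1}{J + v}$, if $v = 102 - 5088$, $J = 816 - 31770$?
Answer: $- \frac{1}{35940} \approx -2.7824 \cdot 10^{-5}$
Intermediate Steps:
$J = -30954$ ($J = 816 - 31770 = -30954$)
$v = -4986$ ($v = 102 - 5088 = -4986$)
$\frac{1}{J + v} = \frac{1}{-30954 - 4986} = \frac{1}{-35940} = - \frac{1}{35940}$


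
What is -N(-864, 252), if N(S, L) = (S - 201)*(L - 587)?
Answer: -356775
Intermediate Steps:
N(S, L) = (-587 + L)*(-201 + S) (N(S, L) = (-201 + S)*(-587 + L) = (-587 + L)*(-201 + S))
-N(-864, 252) = -(117987 - 587*(-864) - 201*252 + 252*(-864)) = -(117987 + 507168 - 50652 - 217728) = -1*356775 = -356775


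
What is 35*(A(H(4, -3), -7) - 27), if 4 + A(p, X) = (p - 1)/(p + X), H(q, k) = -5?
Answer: -2135/2 ≈ -1067.5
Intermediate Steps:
A(p, X) = -4 + (-1 + p)/(X + p) (A(p, X) = -4 + (p - 1)/(p + X) = -4 + (-1 + p)/(X + p))
35*(A(H(4, -3), -7) - 27) = 35*((-1 - 4*(-7) - 3*(-5))/(-7 - 5) - 27) = 35*((-1 + 28 + 15)/(-12) - 27) = 35*(-1/12*42 - 27) = 35*(-7/2 - 27) = 35*(-61/2) = -2135/2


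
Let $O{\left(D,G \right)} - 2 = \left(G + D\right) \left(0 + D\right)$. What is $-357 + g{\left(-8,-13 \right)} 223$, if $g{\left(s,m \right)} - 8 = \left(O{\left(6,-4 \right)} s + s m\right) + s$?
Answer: $-2141$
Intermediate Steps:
$O{\left(D,G \right)} = 2 + D \left(D + G\right)$ ($O{\left(D,G \right)} = 2 + \left(G + D\right) \left(0 + D\right) = 2 + \left(D + G\right) D = 2 + D \left(D + G\right)$)
$g{\left(s,m \right)} = 8 + 15 s + m s$ ($g{\left(s,m \right)} = 8 + \left(\left(\left(2 + 6^{2} + 6 \left(-4\right)\right) s + s m\right) + s\right) = 8 + \left(\left(\left(2 + 36 - 24\right) s + m s\right) + s\right) = 8 + \left(\left(14 s + m s\right) + s\right) = 8 + \left(15 s + m s\right) = 8 + 15 s + m s$)
$-357 + g{\left(-8,-13 \right)} 223 = -357 + \left(8 + 15 \left(-8\right) - -104\right) 223 = -357 + \left(8 - 120 + 104\right) 223 = -357 - 1784 = -2141$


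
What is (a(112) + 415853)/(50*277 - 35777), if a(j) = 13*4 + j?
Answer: -416017/21927 ≈ -18.973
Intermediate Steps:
a(j) = 52 + j
(a(112) + 415853)/(50*277 - 35777) = ((52 + 112) + 415853)/(50*277 - 35777) = (164 + 415853)/(13850 - 35777) = 416017/(-21927) = 416017*(-1/21927) = -416017/21927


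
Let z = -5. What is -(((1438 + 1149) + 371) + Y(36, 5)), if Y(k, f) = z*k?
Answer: -2778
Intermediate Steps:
Y(k, f) = -5*k
-(((1438 + 1149) + 371) + Y(36, 5)) = -(((1438 + 1149) + 371) - 5*36) = -((2587 + 371) - 180) = -(2958 - 180) = -1*2778 = -2778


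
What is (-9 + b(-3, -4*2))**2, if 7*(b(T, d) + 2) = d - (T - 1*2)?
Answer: 6400/49 ≈ 130.61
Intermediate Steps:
b(T, d) = -12/7 - T/7 + d/7 (b(T, d) = -2 + (d - (T - 1*2))/7 = -2 + (d - (T - 2))/7 = -2 + (d - (-2 + T))/7 = -2 + (d + (2 - T))/7 = -2 + (2 + d - T)/7 = -2 + (2/7 - T/7 + d/7) = -12/7 - T/7 + d/7)
(-9 + b(-3, -4*2))**2 = (-9 + (-12/7 - 1/7*(-3) + (-4*2)/7))**2 = (-9 + (-12/7 + 3/7 + (1/7)*(-8)))**2 = (-9 + (-12/7 + 3/7 - 8/7))**2 = (-9 - 17/7)**2 = (-80/7)**2 = 6400/49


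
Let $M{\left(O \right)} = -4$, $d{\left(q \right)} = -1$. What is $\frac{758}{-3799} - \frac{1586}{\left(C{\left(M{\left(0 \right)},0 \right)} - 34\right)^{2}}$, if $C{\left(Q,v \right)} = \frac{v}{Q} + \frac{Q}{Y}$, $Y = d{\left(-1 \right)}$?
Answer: $- \frac{3353707}{1709550} \approx -1.9617$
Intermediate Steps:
$Y = -1$
$C{\left(Q,v \right)} = - Q + \frac{v}{Q}$ ($C{\left(Q,v \right)} = \frac{v}{Q} + \frac{Q}{-1} = \frac{v}{Q} + Q \left(-1\right) = \frac{v}{Q} - Q = - Q + \frac{v}{Q}$)
$\frac{758}{-3799} - \frac{1586}{\left(C{\left(M{\left(0 \right)},0 \right)} - 34\right)^{2}} = \frac{758}{-3799} - \frac{1586}{\left(\left(\left(-1\right) \left(-4\right) + \frac{0}{-4}\right) - 34\right)^{2}} = 758 \left(- \frac{1}{3799}\right) - \frac{1586}{\left(\left(4 + 0 \left(- \frac{1}{4}\right)\right) - 34\right)^{2}} = - \frac{758}{3799} - \frac{1586}{\left(\left(4 + 0\right) - 34\right)^{2}} = - \frac{758}{3799} - \frac{1586}{\left(4 - 34\right)^{2}} = - \frac{758}{3799} - \frac{1586}{\left(-30\right)^{2}} = - \frac{758}{3799} - \frac{1586}{900} = - \frac{758}{3799} - \frac{793}{450} = - \frac{3353707}{1709550}$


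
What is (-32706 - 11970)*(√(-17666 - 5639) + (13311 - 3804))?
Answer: -424734732 - 44676*I*√23305 ≈ -4.2473e+8 - 6.8202e+6*I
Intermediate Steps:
(-32706 - 11970)*(√(-17666 - 5639) + (13311 - 3804)) = -44676*(√(-23305) + 9507) = -44676*(I*√23305 + 9507) = -44676*(9507 + I*√23305) = -424734732 - 44676*I*√23305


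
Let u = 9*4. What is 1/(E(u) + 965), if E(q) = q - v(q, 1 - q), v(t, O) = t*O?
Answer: 1/2261 ≈ 0.00044228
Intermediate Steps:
u = 36
v(t, O) = O*t
E(q) = q - q*(1 - q) (E(q) = q - (1 - q)*q = q - q*(1 - q))
1/(E(u) + 965) = 1/(36² + 965) = 1/(1296 + 965) = 1/2261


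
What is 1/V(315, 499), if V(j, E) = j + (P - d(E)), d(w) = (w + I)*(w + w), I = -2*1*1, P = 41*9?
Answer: -1/495322 ≈ -2.0189e-6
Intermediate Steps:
P = 369
I = -2 (I = -2*1 = -2)
d(w) = 2*w*(-2 + w) (d(w) = (w - 2)*(w + w) = (-2 + w)*(2*w) = 2*w*(-2 + w))
V(j, E) = 369 + j - 2*E*(-2 + E) (V(j, E) = j + (369 - 2*E*(-2 + E)) = 369 + j - 2*E*(-2 + E))
1/V(315, 499) = 1/(369 + 315 - 2*499*(-2 + 499)) = 1/(369 + 315 - 2*499*497) = 1/(369 + 315 - 496006) = 1/(-495322) = -1/495322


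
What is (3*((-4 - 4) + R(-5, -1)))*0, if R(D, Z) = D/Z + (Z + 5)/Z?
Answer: 0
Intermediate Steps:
R(D, Z) = D/Z + (5 + Z)/Z
(3*((-4 - 4) + R(-5, -1)))*0 = (3*((-4 - 4) + (5 - 5 - 1)/(-1)))*0 = (3*(-8 - 1*(-1)))*0 = (3*(-8 + 1))*0 = (3*(-7))*0 = -21*0 = 0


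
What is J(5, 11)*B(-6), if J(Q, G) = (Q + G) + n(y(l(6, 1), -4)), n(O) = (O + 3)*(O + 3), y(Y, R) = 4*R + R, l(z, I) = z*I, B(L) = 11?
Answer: 3355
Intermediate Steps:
l(z, I) = I*z
y(Y, R) = 5*R
n(O) = (3 + O)² (n(O) = (3 + O)*(3 + O) = (3 + O)²)
J(Q, G) = 289 + G + Q (J(Q, G) = (Q + G) + (3 + 5*(-4))² = (G + Q) + (3 - 20)² = (G + Q) + (-17)² = (G + Q) + 289 = 289 + G + Q)
J(5, 11)*B(-6) = (289 + 11 + 5)*11 = 305*11 = 3355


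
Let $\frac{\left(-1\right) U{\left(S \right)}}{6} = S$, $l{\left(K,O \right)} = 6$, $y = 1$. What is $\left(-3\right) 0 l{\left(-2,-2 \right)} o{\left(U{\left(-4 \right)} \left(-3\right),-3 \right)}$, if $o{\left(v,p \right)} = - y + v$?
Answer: $0$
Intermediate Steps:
$U{\left(S \right)} = - 6 S$
$o{\left(v,p \right)} = -1 + v$ ($o{\left(v,p \right)} = \left(-1\right) 1 + v = -1 + v$)
$\left(-3\right) 0 l{\left(-2,-2 \right)} o{\left(U{\left(-4 \right)} \left(-3\right),-3 \right)} = \left(-3\right) 0 \cdot 6 \left(-1 + \left(-6\right) \left(-4\right) \left(-3\right)\right) = 0 \cdot 6 \left(-1 + 24 \left(-3\right)\right) = 0 \left(-1 - 72\right) = 0 \left(-73\right) = 0$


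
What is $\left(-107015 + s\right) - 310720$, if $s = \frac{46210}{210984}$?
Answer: $- \frac{44067677515}{105492} \approx -4.1774 \cdot 10^{5}$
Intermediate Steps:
$s = \frac{23105}{105492}$ ($s = 46210 \cdot \frac{1}{210984} = \frac{23105}{105492} \approx 0.21902$)
$\left(-107015 + s\right) - 310720 = \left(-107015 + \frac{23105}{105492}\right) - 310720 = - \frac{11289203275}{105492} - 310720 = - \frac{44067677515}{105492}$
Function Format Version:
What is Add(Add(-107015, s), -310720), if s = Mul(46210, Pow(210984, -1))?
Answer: Rational(-44067677515, 105492) ≈ -4.1774e+5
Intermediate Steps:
s = Rational(23105, 105492) (s = Mul(46210, Rational(1, 210984)) = Rational(23105, 105492) ≈ 0.21902)
Add(Add(-107015, s), -310720) = Add(Add(-107015, Rational(23105, 105492)), -310720) = Add(Rational(-11289203275, 105492), -310720) = Rational(-44067677515, 105492)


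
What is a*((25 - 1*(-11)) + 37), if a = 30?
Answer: 2190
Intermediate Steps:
a*((25 - 1*(-11)) + 37) = 30*((25 - 1*(-11)) + 37) = 30*((25 + 11) + 37) = 30*(36 + 37) = 30*73 = 2190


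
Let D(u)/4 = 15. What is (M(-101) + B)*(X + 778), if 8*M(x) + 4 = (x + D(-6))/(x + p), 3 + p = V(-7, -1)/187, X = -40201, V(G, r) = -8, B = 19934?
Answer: -122314472947725/155648 ≈ -7.8584e+8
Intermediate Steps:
D(u) = 60 (D(u) = 4*15 = 60)
p = -569/187 (p = -3 - 8/187 = -569/187 ≈ -3.0428)
M(x) = -1/2 + (60 + x)/(8*(-569/187 + x)) (M(x) = -1/2 + ((x + 60)/(x - 569/187))/8 = -1/2 + ((60 + x)/(-569/187 + x))/8 = -1/2 + (60 + x)/(8*(-569/187 + x)))
(M(-101) + B)*(X + 778) = ((13496 - 561*(-101))/(8*(-569 + 187*(-101))) + 19934)*(-40201 + 778) = ((13496 + 56661)/(8*(-569 - 18887)) + 19934)*(-39423) = ((1/8)*70157/(-19456) + 19934)*(-39423) = ((1/8)*(-1/19456)*70157 + 19934)*(-39423) = (-70157/155648 + 19934)*(-39423) = (3102617075/155648)*(-39423) = -122314472947725/155648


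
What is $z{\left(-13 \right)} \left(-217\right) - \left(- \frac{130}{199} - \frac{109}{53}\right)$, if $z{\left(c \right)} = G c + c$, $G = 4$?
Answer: $\frac{148794016}{10547} \approx 14108.0$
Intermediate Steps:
$z{\left(c \right)} = 5 c$ ($z{\left(c \right)} = 4 c + c = 5 c$)
$z{\left(-13 \right)} \left(-217\right) - \left(- \frac{130}{199} - \frac{109}{53}\right) = 5 \left(-13\right) \left(-217\right) - \left(- \frac{130}{199} - \frac{109}{53}\right) = \left(-65\right) \left(-217\right) - - \frac{28581}{10547} = 14105 + \left(\frac{109}{53} + \frac{130}{199}\right) = 14105 + \frac{28581}{10547} = \frac{148794016}{10547}$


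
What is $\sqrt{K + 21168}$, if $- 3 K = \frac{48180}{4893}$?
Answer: $\frac{2 \sqrt{126678502713}}{4893} \approx 145.48$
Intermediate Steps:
$K = - \frac{16060}{4893}$ ($K = - \frac{48180 \cdot \frac{1}{4893}}{3} = \left(- \frac{1}{3}\right) \frac{16060}{1631} = - \frac{16060}{4893} \approx -3.2822$)
$\sqrt{K + 21168} = \sqrt{- \frac{16060}{4893} + 21168} = \sqrt{\frac{103558964}{4893}} = \frac{2 \sqrt{126678502713}}{4893}$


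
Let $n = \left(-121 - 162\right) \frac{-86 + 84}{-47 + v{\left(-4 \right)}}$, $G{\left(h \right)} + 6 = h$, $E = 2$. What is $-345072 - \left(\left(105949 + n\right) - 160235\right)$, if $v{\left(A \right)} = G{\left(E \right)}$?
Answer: $- \frac{14829520}{51} \approx -2.9078 \cdot 10^{5}$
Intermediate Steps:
$G{\left(h \right)} = -6 + h$
$v{\left(A \right)} = -4$ ($v{\left(A \right)} = -6 + 2 = -4$)
$n = - \frac{566}{51}$ ($n = \left(-121 - 162\right) \frac{-86 + 84}{-47 - 4} = - 283 \left(- \frac{2}{-51}\right) = - 283 \left(\left(-2\right) \left(- \frac{1}{51}\right)\right) = \left(-283\right) \frac{2}{51} = - \frac{566}{51} \approx -11.098$)
$-345072 - \left(\left(105949 + n\right) - 160235\right) = -345072 - \left(\left(105949 - \frac{566}{51}\right) - 160235\right) = -345072 - \left(\frac{5402833}{51} - 160235\right) = -345072 - - \frac{2769152}{51} = -345072 + \frac{2769152}{51} = - \frac{14829520}{51}$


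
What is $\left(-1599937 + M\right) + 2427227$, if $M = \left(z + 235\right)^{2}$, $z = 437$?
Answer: $1278874$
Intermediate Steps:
$M = 451584$ ($M = \left(437 + 235\right)^{2} = 672^{2} = 451584$)
$\left(-1599937 + M\right) + 2427227 = \left(-1599937 + 451584\right) + 2427227 = -1148353 + 2427227 = 1278874$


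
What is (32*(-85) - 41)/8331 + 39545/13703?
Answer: 291615412/114159693 ≈ 2.5545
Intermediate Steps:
(32*(-85) - 41)/8331 + 39545/13703 = (-2720 - 41)*(1/8331) + 39545*(1/13703) = -2761*1/8331 + 39545/13703 = -2761/8331 + 39545/13703 = 291615412/114159693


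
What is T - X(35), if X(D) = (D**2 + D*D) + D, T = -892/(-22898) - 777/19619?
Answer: -558175704334/224617931 ≈ -2485.0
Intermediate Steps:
T = -145799/224617931 (T = -892*(-1/22898) - 777*1/19619 = 446/11449 - 777/19619 = -145799/224617931 ≈ -0.00064910)
X(D) = D + 2*D**2 (X(D) = (D**2 + D**2) + D = 2*D**2 + D = D + 2*D**2)
T - X(35) = -145799/224617931 - 35*(1 + 2*35) = -145799/224617931 - 35*(1 + 70) = -145799/224617931 - 35*71 = -145799/224617931 - 1*2485 = -145799/224617931 - 2485 = -558175704334/224617931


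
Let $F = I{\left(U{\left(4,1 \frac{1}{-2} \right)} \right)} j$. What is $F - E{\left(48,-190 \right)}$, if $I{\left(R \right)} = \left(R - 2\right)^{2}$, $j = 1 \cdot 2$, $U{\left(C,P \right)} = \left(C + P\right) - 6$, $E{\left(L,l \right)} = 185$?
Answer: $- \frac{289}{2} \approx -144.5$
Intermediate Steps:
$U{\left(C,P \right)} = -6 + C + P$
$j = 2$
$I{\left(R \right)} = \left(-2 + R\right)^{2}$
$F = \frac{81}{2}$ ($F = \left(-2 + \left(-6 + 4 + 1 \frac{1}{-2}\right)\right)^{2} \cdot 2 = \left(-2 + \left(-6 + 4 + 1 \left(- \frac{1}{2}\right)\right)\right)^{2} \cdot 2 = \left(-2 - \frac{5}{2}\right)^{2} \cdot 2 = \left(- \frac{9}{2}\right)^{2} \cdot 2 = \frac{81}{4} \cdot 2 = \frac{81}{2} \approx 40.5$)
$F - E{\left(48,-190 \right)} = \frac{81}{2} - 185 = - \frac{289}{2}$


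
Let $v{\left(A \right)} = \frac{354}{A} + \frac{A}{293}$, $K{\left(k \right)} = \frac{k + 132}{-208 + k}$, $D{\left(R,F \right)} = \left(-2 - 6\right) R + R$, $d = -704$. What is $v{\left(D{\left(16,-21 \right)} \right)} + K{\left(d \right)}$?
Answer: $- \frac{2726995}{935256} \approx -2.9158$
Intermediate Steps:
$D{\left(R,F \right)} = - 7 R$ ($D{\left(R,F \right)} = - 8 R + R = - 7 R$)
$K{\left(k \right)} = \frac{132 + k}{-208 + k}$
$v{\left(A \right)} = \frac{354}{A} + \frac{A}{293}$ ($v{\left(A \right)} = \frac{354}{A} + A \frac{1}{293} = \frac{354}{A} + \frac{A}{293}$)
$v{\left(D{\left(16,-21 \right)} \right)} + K{\left(d \right)} = \left(\frac{354}{\left(-7\right) 16} + \frac{\left(-7\right) 16}{293}\right) + \frac{132 - 704}{-208 - 704} = \left(\frac{354}{-112} + \frac{1}{293} \left(-112\right)\right) + \frac{1}{-912} \left(-572\right) = \left(354 \left(- \frac{1}{112}\right) - \frac{112}{293}\right) - - \frac{143}{228} = \left(- \frac{177}{56} - \frac{112}{293}\right) + \frac{143}{228} = - \frac{58133}{16408} + \frac{143}{228} = - \frac{2726995}{935256}$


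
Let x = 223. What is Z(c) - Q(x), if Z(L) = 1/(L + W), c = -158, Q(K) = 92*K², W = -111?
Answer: -1230693293/269 ≈ -4.5751e+6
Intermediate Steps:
Z(L) = 1/(-111 + L) (Z(L) = 1/(L - 111) = 1/(-111 + L))
Z(c) - Q(x) = 1/(-111 - 158) - 92*223² = 1/(-269) - 92*49729 = -1/269 - 1*4575068 = -1/269 - 4575068 = -1230693293/269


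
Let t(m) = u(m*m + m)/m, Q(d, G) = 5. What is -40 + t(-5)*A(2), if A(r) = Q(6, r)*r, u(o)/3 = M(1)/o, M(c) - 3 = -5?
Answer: -197/5 ≈ -39.400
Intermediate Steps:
M(c) = -2 (M(c) = 3 - 5 = -2)
u(o) = -6/o (u(o) = 3*(-2/o) = -6/o)
t(m) = -6/(m*(m + m**2)) (t(m) = (-6/(m*m + m))/m = (-6/(m**2 + m))/m = (-6/(m + m**2))/m = -6/(m*(m + m**2)))
A(r) = 5*r
-40 + t(-5)*A(2) = -40 + (-6/((-5)**2*(1 - 5)))*(5*2) = -40 - 6*1/25/(-4)*10 = -40 - 6*1/25*(-1/4)*10 = -40 + (3/50)*10 = -40 + 3/5 = -197/5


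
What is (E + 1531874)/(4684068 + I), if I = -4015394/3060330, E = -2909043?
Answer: -2107295802885/7167394903523 ≈ -0.29401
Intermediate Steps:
I = -2007697/1530165 (I = -4015394*1/3060330 = -2007697/1530165 ≈ -1.3121)
(E + 1531874)/(4684068 + I) = (-2909043 + 1531874)/(4684068 - 2007697/1530165) = -1377169/7167394903523/1530165 = -1377169*1530165/7167394903523 = -2107295802885/7167394903523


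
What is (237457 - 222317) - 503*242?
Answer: -106586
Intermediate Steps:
(237457 - 222317) - 503*242 = 15140 - 121726 = -106586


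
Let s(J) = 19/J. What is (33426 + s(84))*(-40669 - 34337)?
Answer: -35100345303/14 ≈ -2.5072e+9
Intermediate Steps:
(33426 + s(84))*(-40669 - 34337) = (33426 + 19/84)*(-40669 - 34337) = (33426 + 19*(1/84))*(-75006) = (33426 + 19/84)*(-75006) = (2807803/84)*(-75006) = -35100345303/14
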